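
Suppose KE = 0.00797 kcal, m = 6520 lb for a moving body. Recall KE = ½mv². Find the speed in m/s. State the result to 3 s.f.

0.150 m/s

Rearranging KE = ½mv² for v: v = √(2·KE/m).
KE = 0.00797 kcal = 33.35 J; m = 6520 lb = 2957 kg.
v = 0.1502 m/s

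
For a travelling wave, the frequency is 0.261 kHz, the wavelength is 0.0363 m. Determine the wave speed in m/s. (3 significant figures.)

9.47 m/s

Directly: v = fλ.
f = 0.261 kHz = 261.0 Hz; λ = 0.0363 m.
v = 9.474 m/s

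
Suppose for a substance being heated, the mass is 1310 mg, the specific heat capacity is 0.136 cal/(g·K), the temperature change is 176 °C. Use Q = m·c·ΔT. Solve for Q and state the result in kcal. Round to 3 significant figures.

0.0314 kcal

Q is given directly by: Q = mcΔT.
m = 1310 mg = 0.001310 kg; c = 0.136 cal/(g·K) = 569.0 J/(kg·K); ΔT = 176 °C = 176.0 K.
Q = 131.2 J
131.2 J × (1 kcal / 4184 J) = 0.03136 kcal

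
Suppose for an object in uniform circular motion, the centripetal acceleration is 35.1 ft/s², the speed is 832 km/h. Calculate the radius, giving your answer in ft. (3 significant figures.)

Rearranging: r = v²/a.
a = 35.1 ft/s² = 10.70 m/s²; v = 832 km/h = 231.1 m/s.
r = 4993 m
4993 m × (1 ft / 0.3048 m) = 16380 ft

16400 ft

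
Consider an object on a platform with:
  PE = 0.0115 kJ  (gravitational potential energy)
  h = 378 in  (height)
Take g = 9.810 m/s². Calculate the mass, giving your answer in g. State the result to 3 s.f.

Solving PE = m·g·h for m: m = PE/(g·h).
PE = 0.0115 kJ = 11.50 J; h = 378 in = 9.601 m; g = 9.810 m/s².
m = 0.1221 kg
0.1221 kg × (1 g / 0.001000 kg) = 122.1 g

122 g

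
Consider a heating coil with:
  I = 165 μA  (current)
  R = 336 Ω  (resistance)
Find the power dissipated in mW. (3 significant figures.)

0.00915 mW

P is given directly by: P = I²R.
I = 165 μA = 1.650×10^-4 A; R = 336 Ω.
P = 9.148×10^-6 W
9.148×10^-6 W × (1 mW / 0.001000 W) = 0.009148 mW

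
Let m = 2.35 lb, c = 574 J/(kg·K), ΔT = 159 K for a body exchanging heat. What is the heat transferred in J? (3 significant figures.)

Directly: Q = mcΔT.
m = 2.35 lb = 1.066 kg; c = 574 J/(kg·K); ΔT = 159 K.
Q = 97284 J  (the unit combination reduces to kg·m²/s² = J)

97300 J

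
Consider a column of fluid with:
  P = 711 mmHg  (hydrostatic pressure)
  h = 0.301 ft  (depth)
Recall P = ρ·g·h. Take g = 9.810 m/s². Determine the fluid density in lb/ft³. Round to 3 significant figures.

Solving P = ρ·g·h for ρ: ρ = P/(g·h).
P = 711 mmHg = 94792 Pa; h = 0.301 ft = 0.09174 m; g = 9.810 m/s².
ρ = 1.053×10^5 kg/m³
1.053×10^5 kg/m³ × (1 lb/ft³ / 16.02 kg/m³) = 6575 lb/ft³

6580 lb/ft³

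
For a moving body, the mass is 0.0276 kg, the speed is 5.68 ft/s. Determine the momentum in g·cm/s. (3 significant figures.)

p is given directly by: p = mv.
m = 0.0276 kg; v = 5.68 ft/s = 1.731 m/s.
p = 0.04778 kg·m/s  (the unit combination reduces to kg·m/s = kg·m/s)
0.04778 kg·m/s × (1 g·cm/s / 1.000×10^-5 kg·m/s) = 4778 g·cm/s

4780 g·cm/s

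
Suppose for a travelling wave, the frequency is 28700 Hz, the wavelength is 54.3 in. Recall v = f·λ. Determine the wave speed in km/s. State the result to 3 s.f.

Directly: v = fλ.
f = 28700 Hz; λ = 54.3 in = 1.379 m.
v = 39584 m/s
39584 m/s × (1 km/s / 1000 m/s) = 39.58 km/s

39.6 km/s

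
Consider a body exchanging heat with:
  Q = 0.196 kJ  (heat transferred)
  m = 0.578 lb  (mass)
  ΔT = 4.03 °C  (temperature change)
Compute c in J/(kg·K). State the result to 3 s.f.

186 J/(kg·K)

Rearranging Q = m·c·ΔT for c: c = Q/(m·ΔT).
Q = 0.196 kJ = 196.0 J; m = 0.578 lb = 0.2622 kg; ΔT = 4.03 °C = 4.030 K.
c = 185.5 J/(kg·K)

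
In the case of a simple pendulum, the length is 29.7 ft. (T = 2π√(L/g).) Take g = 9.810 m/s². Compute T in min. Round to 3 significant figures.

0.101 min

Directly: T = 2π√(L/g).
L = 29.7 ft = 9.053 m; g = 9.810 m/s².
T = 6.036 s
6.036 s × (1 min / 60.00 s) = 0.1006 min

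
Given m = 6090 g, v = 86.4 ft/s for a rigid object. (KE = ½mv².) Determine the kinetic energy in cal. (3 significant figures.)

505 cal

Directly: KE = ½mv².
m = 6090 g = 6.090 kg; v = 86.4 ft/s = 26.33 m/s.
KE = 2112 J  (the unit combination reduces to kg·m²/s² = J)
2112 J × (1 cal / 4.184 J) = 504.7 cal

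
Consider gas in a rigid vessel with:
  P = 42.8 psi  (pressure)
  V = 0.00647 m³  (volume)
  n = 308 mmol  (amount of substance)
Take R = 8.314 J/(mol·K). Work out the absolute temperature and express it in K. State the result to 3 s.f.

746 K

From the ideal-gas law: T = PV/(nR).
P = 42.8 psi = 2.951×10^5 Pa; V = 0.00647 m³; n = 308 mmol = 0.3080 mol; R = 8.314 J/(mol·K).
T = 745.6 K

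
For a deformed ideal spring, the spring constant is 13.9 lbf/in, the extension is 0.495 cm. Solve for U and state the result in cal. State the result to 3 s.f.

U is given directly by: U = ½kx².
k = 13.9 lbf/in = 2434 N/m; x = 0.495 cm = 0.004950 m.
U = 0.02982 J  (the unit combination reduces to kg·m²/s² = J)
0.02982 J × (1 cal / 4.184 J) = 0.007128 cal

0.00713 cal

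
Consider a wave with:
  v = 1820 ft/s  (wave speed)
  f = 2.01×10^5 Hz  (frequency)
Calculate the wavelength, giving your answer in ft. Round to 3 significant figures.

0.00905 ft

Solving v = f·λ for λ: λ = v/f.
v = 1820 ft/s = 554.7 m/s; f = 2.01×10^5 Hz.
λ = 0.002760 m
0.002760 m × (1 ft / 0.3048 m) = 0.009055 ft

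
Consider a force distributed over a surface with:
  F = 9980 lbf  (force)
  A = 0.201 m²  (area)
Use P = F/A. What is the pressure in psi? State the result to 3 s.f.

P is given directly by: P = F/A.
F = 9980 lbf = 44393 N; A = 0.201 m².
P = 2.209×10^5 Pa
2.209×10^5 Pa × (1 psi / 6895 Pa) = 32.03 psi

32.0 psi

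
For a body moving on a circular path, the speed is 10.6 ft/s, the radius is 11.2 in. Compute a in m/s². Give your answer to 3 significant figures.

36.7 m/s²

Directly: a = v²/r.
v = 10.6 ft/s = 3.231 m/s; r = 11.2 in = 0.2845 m.
a = 36.69 m/s²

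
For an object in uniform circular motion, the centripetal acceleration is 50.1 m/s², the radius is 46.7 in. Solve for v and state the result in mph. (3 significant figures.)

Rearranging: v = √(a·r).
a = 50.1 m/s²; r = 46.7 in = 1.186 m.
v = 7.709 m/s
7.709 m/s × (1 mph / 0.4470 m/s) = 17.24 mph

17.2 mph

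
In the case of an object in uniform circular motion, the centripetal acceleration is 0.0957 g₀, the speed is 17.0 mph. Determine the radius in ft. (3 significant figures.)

Solving a = v²/r for r: r = v²/a.
a = 0.0957 g₀ = 0.9385 m/s²; v = 17.0 mph = 7.600 m/s.
r = 61.54 m
61.54 m × (1 ft / 0.3048 m) = 201.9 ft

202 ft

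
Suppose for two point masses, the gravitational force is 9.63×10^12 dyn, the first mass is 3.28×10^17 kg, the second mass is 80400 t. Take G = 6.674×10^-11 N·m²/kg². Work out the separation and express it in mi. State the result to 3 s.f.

2.66 mi

From Newton's law of gravitation: r = √(G·m₁m₂/F).
F = 9.63×10^12 dyn = 9.630×10^7 N; m₁ = 3.28×10^17 kg; m₂ = 80400 t = 8.040×10^7 kg; G = 6.674×10^-11 N·m²/kg².
r = 4275 m
4275 m × (1 mi / 1609 m) = 2.656 mi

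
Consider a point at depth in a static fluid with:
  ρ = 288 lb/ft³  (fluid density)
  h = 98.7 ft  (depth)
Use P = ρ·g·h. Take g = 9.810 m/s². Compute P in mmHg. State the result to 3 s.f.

Directly: P = ρgh.
ρ = 288 lb/ft³ = 4613 kg/m³; h = 98.7 ft = 30.08 m; g = 9.810 m/s².
P = 1.361×10^6 Pa  (the unit combination reduces to kg/(m·s²) = Pa)
1.361×10^6 Pa × (1 mmHg / 133.3 Pa) = 10212 mmHg

10200 mmHg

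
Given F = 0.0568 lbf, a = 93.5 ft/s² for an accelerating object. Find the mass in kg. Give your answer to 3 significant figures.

0.00887 kg

From Newton's second law: m = F/a.
F = 0.0568 lbf = 0.2527 N; a = 93.5 ft/s² = 28.50 m/s².
m = 0.008866 kg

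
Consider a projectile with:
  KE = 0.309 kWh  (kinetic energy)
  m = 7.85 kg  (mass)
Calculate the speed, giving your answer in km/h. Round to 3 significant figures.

Rearranging: v = √(2·KE/m).
KE = 0.309 kWh = 1.112×10^6 J; m = 7.85 kg.
v = 532.4 m/s
532.4 m/s × (1 km/h / 0.2778 m/s) = 1917 km/h

1920 km/h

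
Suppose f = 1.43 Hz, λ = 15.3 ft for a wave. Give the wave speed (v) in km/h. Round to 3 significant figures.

24.0 km/h

v is given directly by: v = fλ.
f = 1.43 Hz; λ = 15.3 ft = 4.663 m.
v = 6.669 m/s
6.669 m/s × (1 km/h / 0.2778 m/s) = 24.01 km/h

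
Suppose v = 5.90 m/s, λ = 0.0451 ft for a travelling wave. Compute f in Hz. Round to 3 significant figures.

429 Hz

Solving v = f·λ for f: f = v/λ.
v = 5.90 m/s; λ = 0.0451 ft = 0.01375 m.
f = 429.2 Hz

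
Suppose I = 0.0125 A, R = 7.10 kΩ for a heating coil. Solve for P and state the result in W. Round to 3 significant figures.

P is given directly by: P = I²R.
I = 0.0125 A; R = 7.10 kΩ = 7100 Ω.
P = 1.109 W

1.11 W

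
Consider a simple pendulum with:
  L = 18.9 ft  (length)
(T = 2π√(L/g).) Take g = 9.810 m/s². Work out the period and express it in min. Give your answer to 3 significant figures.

Directly: T = 2π√(L/g).
L = 18.9 ft = 5.761 m; g = 9.810 m/s².
T = 4.815 s
4.815 s × (1 min / 60.00 s) = 0.08025 min

0.0802 min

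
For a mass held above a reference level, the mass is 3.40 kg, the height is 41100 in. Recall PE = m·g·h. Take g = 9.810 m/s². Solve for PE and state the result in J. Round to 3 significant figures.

Directly: PE = mgh.
m = 3.40 kg; h = 41100 in = 1044 m; g = 9.810 m/s².
PE = 34820 J  (the unit combination reduces to kg·m²/s² = J)

34800 J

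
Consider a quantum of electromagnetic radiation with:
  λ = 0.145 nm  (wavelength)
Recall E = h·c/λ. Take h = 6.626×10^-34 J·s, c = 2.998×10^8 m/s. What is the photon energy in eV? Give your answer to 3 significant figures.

E is given directly by: E = hc/λ.
λ = 0.145 nm = 1.450×10^-10 m; h = 6.626×10^-34 J·s; c = 2.998×10^8 m/s.
E = 1.370×10^-15 J
1.370×10^-15 J × (1 eV / 1.602×10^-19 J) = 8551 eV

8550 eV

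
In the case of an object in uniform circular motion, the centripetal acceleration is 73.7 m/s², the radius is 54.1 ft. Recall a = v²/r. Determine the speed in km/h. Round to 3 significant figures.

125 km/h

Rearranging a = v²/r for v: v = √(a·r).
a = 73.7 m/s²; r = 54.1 ft = 16.49 m.
v = 34.86 m/s
34.86 m/s × (1 km/h / 0.2778 m/s) = 125.5 km/h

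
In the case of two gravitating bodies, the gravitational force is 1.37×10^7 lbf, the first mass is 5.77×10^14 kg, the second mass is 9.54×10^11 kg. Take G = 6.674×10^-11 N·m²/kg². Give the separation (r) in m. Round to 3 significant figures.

24600 m

From Newton's law of gravitation: r = √(G·m₁m₂/F).
F = 1.37×10^7 lbf = 6.094×10^7 N; m₁ = 5.77×10^14 kg; m₂ = 9.54×10^11 kg; G = 6.674×10^-11 N·m²/kg².
r = 24553 m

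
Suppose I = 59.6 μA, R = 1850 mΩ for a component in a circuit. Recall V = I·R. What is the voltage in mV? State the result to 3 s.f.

From Ohm's law: V = IR.
I = 59.6 μA = 5.960×10^-5 A; R = 1850 mΩ = 1.850 Ω.
V = 1.103×10^-4 V
1.103×10^-4 V × (1 mV / 0.001000 V) = 0.1103 mV

0.110 mV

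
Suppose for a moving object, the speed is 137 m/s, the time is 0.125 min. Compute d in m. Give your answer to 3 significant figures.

Rearranging v = d/t for d: d = v·t.
v = 137 m/s; t = 0.125 min = 7.500 s.
d = 1028 m

1030 m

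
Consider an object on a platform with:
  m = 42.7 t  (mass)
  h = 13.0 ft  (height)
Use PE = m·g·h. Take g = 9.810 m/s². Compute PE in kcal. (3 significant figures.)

PE is given directly by: PE = mgh.
m = 42.7 t = 42700 kg; h = 13.0 ft = 3.962 m; g = 9.810 m/s².
PE = 1.660×10^6 J
1.660×10^6 J × (1 kcal / 4184 J) = 396.7 kcal

397 kcal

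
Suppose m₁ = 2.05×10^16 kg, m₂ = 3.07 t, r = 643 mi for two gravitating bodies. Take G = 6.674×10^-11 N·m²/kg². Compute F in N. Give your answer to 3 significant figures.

From Newton's law of gravitation: F = Gm₁m₂/r².
m₁ = 2.05×10^16 kg; m₂ = 3.07 t = 3070 kg; r = 643 mi = 1.035×10^6 m; G = 6.674×10^-11 N·m²/kg².
F = 0.003922 N

0.00392 N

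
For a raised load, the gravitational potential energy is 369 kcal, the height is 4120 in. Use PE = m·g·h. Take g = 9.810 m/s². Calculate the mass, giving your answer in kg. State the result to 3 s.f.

Rearranging PE = m·g·h for m: m = PE/(g·h).
PE = 369 kcal = 1.544×10^6 J; h = 4120 in = 104.6 m; g = 9.810 m/s².
m = 1504 kg

1500 kg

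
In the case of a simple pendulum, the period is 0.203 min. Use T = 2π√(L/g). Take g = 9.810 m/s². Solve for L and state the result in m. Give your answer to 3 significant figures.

36.9 m

Rearranging: L = g·(T/2π)².
T = 0.203 min = 12.18 s; g = 9.810 m/s².
L = 36.86 m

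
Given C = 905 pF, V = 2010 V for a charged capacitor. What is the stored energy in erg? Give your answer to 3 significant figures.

18300 erg

E is given directly by: E = ½CV².
C = 905 pF = 9.050×10^-10 F; V = 2010 V.
E = 0.001828 J  (the unit combination reduces to kg·m²/s² = J)
0.001828 J × (1 erg / 1.000×10^-7 J) = 18281 erg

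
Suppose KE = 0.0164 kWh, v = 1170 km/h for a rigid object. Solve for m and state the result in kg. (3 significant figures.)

Solving KE = ½mv² for m: m = 2·KE/v².
KE = 0.0164 kWh = 59040 J; v = 1170 km/h = 325.0 m/s.
m = 1.118 kg

1.12 kg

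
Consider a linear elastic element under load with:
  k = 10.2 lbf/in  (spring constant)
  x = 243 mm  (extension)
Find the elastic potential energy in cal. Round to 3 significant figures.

12.6 cal

U is given directly by: U = ½kx².
k = 10.2 lbf/in = 1786 N/m; x = 243 mm = 0.2430 m.
U = 52.74 J
52.74 J × (1 cal / 4.184 J) = 12.61 cal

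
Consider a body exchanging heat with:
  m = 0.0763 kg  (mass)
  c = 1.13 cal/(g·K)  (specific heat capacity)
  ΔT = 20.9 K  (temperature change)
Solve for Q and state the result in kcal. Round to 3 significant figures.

Directly: Q = mcΔT.
m = 0.0763 kg; c = 1.13 cal/(g·K) = 4728 J/(kg·K); ΔT = 20.9 K.
Q = 7539 J
7539 J × (1 kcal / 4184 J) = 1.802 kcal

1.80 kcal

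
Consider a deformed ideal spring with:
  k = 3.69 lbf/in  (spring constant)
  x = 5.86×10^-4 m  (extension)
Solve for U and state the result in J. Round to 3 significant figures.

Directly: U = ½kx².
k = 3.69 lbf/in = 646.2 N/m; x = 5.86×10^-4 m.
U = 1.110×10^-4 J

1.11×10^-4 J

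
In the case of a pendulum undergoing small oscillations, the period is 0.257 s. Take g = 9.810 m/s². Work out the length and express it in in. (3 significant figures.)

0.646 in

Rearranging: L = g·(T/2π)².
T = 0.257 s; g = 9.810 m/s².
L = 0.01641 m
0.01641 m × (1 in / 0.02540 m) = 0.6462 in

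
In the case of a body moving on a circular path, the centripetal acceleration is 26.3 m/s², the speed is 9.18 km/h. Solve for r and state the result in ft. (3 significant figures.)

0.811 ft

Rearranging: r = v²/a.
a = 26.3 m/s²; v = 9.18 km/h = 2.550 m/s.
r = 0.2472 m
0.2472 m × (1 ft / 0.3048 m) = 0.8112 ft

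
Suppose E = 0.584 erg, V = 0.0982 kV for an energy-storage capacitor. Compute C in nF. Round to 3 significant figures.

0.0121 nF

Solving E = ½C·V² for C: C = 2E/V².
E = 0.584 erg = 5.840×10^-8 J; V = 0.0982 kV = 98.20 V.
C = 1.211×10^-11 F
1.211×10^-11 F × (1 nF / 1.000×10^-9 F) = 0.01211 nF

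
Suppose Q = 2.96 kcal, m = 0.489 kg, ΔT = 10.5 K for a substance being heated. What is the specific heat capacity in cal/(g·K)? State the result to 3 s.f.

0.576 cal/(g·K)

Rearranging: c = Q/(m·ΔT).
Q = 2.96 kcal = 12385 J; m = 0.489 kg; ΔT = 10.5 K.
c = 2412 J/(kg·K)
2412 J/(kg·K) × (1 cal/(g·K) / 4184 J/(kg·K)) = 0.5765 cal/(g·K)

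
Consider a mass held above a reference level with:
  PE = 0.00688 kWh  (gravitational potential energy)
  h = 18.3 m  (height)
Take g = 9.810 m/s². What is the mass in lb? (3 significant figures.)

304 lb

Solving PE = m·g·h for m: m = PE/(g·h).
PE = 0.00688 kWh = 24768 J; h = 18.3 m; g = 9.810 m/s².
m = 138.0 kg
138.0 kg × (1 lb / 0.4536 kg) = 304.2 lb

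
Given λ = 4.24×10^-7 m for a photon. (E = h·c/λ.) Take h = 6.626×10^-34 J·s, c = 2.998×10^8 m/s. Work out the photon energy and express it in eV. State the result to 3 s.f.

2.92 eV

E is given directly by: E = hc/λ.
λ = 4.24×10^-7 m; h = 6.626×10^-34 J·s; c = 2.998×10^8 m/s.
E = 4.685×10^-19 J
4.685×10^-19 J × (1 eV / 1.602×10^-19 J) = 2.924 eV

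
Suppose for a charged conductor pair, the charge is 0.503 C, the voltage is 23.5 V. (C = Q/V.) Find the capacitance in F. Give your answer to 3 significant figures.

0.0214 F

C is given directly by: C = Q/V.
Q = 0.503 C; V = 23.5 V.
C = 0.02140 F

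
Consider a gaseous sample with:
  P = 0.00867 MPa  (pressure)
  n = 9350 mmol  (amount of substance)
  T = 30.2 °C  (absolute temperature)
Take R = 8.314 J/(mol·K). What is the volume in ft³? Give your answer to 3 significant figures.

Rearranging: V = nRT/P.
P = 0.00867 MPa = 8670 Pa; n = 9350 mmol = 9.350 mol; T = 30.2 °C = 303.3 K; R = 8.314 J/(mol·K).
V = 2.720 m³
2.720 m³ × (1 ft³ / 0.02832 m³) = 96.05 ft³

96.1 ft³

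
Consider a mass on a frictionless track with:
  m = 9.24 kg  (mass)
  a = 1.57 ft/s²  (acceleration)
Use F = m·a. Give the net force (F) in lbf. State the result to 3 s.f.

0.994 lbf

From Newton's second law: F = m·a.
m = 9.24 kg; a = 1.57 ft/s² = 0.4785 m/s².
F = 4.422 N
4.422 N × (1 lbf / 4.448 N) = 0.9940 lbf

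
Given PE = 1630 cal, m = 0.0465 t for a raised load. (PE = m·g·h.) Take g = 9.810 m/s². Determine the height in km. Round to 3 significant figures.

Solving PE = m·g·h for h: h = PE/(m·g).
PE = 1630 cal = 6820 J; m = 0.0465 t = 46.50 kg; g = 9.810 m/s².
h = 14.95 m
14.95 m × (1 km / 1000 m) = 0.01495 km

0.0150 km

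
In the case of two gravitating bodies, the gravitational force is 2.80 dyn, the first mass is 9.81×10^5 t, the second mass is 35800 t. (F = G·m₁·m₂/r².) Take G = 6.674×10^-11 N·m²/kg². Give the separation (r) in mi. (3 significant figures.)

Rearranging: r = √(G·m₁m₂/F).
F = 2.80 dyn = 2.800×10^-5 N; m₁ = 9.81×10^5 t = 9.810×10^8 kg; m₂ = 35800 t = 3.580×10^7 kg; G = 6.674×10^-11 N·m²/kg².
r = 2.893×10^5 m
2.893×10^5 m × (1 mi / 1609 m) = 179.8 mi

180 mi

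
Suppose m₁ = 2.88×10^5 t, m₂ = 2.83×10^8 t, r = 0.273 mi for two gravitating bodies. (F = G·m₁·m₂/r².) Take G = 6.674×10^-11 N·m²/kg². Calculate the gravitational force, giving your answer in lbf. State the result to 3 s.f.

6340 lbf

Directly: F = Gm₁m₂/r².
m₁ = 2.88×10^5 t = 2.880×10^8 kg; m₂ = 2.83×10^8 t = 2.830×10^11 kg; r = 0.273 mi = 439.4 m; G = 6.674×10^-11 N·m²/kg².
F = 28180 N  (the unit combination reduces to kg·m/s² = N)
28180 N × (1 lbf / 4.448 N) = 6335 lbf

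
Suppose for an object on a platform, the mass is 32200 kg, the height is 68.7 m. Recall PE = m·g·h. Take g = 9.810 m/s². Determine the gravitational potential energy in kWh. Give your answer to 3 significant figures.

6.03 kWh

PE is given directly by: PE = mgh.
m = 32200 kg; h = 68.7 m; g = 9.810 m/s².
PE = 2.170×10^7 J
2.170×10^7 J × (1 kWh / 3.600×10^6 J) = 6.028 kWh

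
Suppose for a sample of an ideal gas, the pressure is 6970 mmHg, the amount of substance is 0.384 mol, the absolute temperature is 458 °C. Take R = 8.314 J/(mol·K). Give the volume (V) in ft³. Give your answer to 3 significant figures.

0.0887 ft³

From the ideal-gas law: V = nRT/P.
P = 6970 mmHg = 9.293×10^5 Pa; n = 0.384 mol; T = 458 °C = 731.1 K; R = 8.314 J/(mol·K).
V = 0.002512 m³
0.002512 m³ × (1 ft³ / 0.02832 m³) = 0.08871 ft³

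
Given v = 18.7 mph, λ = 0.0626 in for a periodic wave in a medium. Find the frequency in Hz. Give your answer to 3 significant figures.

5260 Hz

Rearranging v = f·λ for f: f = v/λ.
v = 18.7 mph = 8.360 m/s; λ = 0.0626 in = 0.001590 m.
f = 5258 Hz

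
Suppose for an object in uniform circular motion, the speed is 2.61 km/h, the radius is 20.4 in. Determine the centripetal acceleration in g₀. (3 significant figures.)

Directly: a = v²/r.
v = 2.61 km/h = 0.7250 m/s; r = 20.4 in = 0.5182 m.
a = 1.014 m/s²
1.014 m/s² × (1 g₀ / 9.807 m/s²) = 0.1034 g₀

0.103 g₀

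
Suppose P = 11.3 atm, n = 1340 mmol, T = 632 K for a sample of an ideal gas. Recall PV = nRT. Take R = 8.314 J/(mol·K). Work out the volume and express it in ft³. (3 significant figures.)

0.217 ft³

From the ideal-gas law: V = nRT/P.
P = 11.3 atm = 1.145×10^6 Pa; n = 1340 mmol = 1.340 mol; T = 632 K; R = 8.314 J/(mol·K).
V = 0.006149 m³
0.006149 m³ × (1 ft³ / 0.02832 m³) = 0.2172 ft³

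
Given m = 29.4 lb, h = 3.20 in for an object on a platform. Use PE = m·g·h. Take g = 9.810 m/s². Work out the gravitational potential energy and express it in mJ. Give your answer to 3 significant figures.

Directly: PE = mgh.
m = 29.4 lb = 13.34 kg; h = 3.20 in = 0.08128 m; g = 9.810 m/s².
PE = 10.63 J
10.63 J × (1 mJ / 0.001000 J) = 10633 mJ

10600 mJ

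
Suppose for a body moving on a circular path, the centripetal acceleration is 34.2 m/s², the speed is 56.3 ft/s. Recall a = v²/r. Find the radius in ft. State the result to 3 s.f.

Rearranging: r = v²/a.
a = 34.2 m/s²; v = 56.3 ft/s = 17.16 m/s.
r = 8.610 m
8.610 m × (1 ft / 0.3048 m) = 28.25 ft

28.2 ft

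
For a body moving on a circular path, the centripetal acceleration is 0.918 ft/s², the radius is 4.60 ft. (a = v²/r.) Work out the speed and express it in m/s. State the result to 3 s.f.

Rearranging a = v²/r for v: v = √(a·r).
a = 0.918 ft/s² = 0.2798 m/s²; r = 4.60 ft = 1.402 m.
v = 0.6263 m/s

0.626 m/s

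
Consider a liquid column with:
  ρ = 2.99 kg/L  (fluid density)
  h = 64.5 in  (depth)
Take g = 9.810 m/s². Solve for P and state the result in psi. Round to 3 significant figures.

6.97 psi

P is given directly by: P = ρgh.
ρ = 2.99 kg/L = 2990 kg/m³; h = 64.5 in = 1.638 m; g = 9.810 m/s².
P = 48054 Pa  (the unit combination reduces to kg/(m·s²) = Pa)
48054 Pa × (1 psi / 6895 Pa) = 6.970 psi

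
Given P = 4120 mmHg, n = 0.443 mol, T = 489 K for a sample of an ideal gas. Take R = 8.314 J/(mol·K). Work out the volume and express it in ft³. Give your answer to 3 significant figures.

0.116 ft³

Solving PV = nRT for V: V = nRT/P.
P = 4120 mmHg = 5.493×10^5 Pa; n = 0.443 mol; T = 489 K; R = 8.314 J/(mol·K).
V = 0.003279 m³
0.003279 m³ × (1 ft³ / 0.02832 m³) = 0.1158 ft³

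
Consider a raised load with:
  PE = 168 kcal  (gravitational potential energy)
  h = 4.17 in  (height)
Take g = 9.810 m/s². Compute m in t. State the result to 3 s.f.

Rearranging: m = PE/(g·h).
PE = 168 kcal = 7.029×10^5 J; h = 4.17 in = 0.1059 m; g = 9.810 m/s².
m = 6.765×10^5 kg
6.765×10^5 kg × (1 t / 1000 kg) = 676.5 t

676 t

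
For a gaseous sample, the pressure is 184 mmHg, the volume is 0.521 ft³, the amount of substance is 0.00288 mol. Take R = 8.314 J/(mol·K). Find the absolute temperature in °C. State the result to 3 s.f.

Rearranging PV = nRT for T: T = PV/(nR).
P = 184 mmHg = 24531 Pa; V = 0.521 ft³ = 0.01475 m³; n = 0.00288 mol; R = 8.314 J/(mol·K).
T = 15115 K
15115 K − 273.15 = 14842 °C

14800 °C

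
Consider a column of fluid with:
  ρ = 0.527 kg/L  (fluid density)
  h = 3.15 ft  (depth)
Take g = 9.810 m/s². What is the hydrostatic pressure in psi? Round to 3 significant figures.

0.720 psi

Directly: P = ρgh.
ρ = 0.527 kg/L = 527.0 kg/m³; h = 3.15 ft = 0.9601 m; g = 9.810 m/s².
P = 4964 Pa  (the unit combination reduces to kg/(m·s²) = Pa)
4964 Pa × (1 psi / 6895 Pa) = 0.7199 psi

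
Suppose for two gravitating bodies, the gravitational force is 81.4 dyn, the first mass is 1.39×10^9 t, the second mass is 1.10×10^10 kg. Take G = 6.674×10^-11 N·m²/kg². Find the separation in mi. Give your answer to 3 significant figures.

From Newton's law of gravitation: r = √(G·m₁m₂/F).
F = 81.4 dyn = 8.140×10^-4 N; m₁ = 1.39×10^9 t = 1.390×10^12 kg; m₂ = 1.10×10^10 kg; G = 6.674×10^-11 N·m²/kg².
r = 3.541×10^7 m
3.541×10^7 m × (1 mi / 1609 m) = 22001 mi

22000 mi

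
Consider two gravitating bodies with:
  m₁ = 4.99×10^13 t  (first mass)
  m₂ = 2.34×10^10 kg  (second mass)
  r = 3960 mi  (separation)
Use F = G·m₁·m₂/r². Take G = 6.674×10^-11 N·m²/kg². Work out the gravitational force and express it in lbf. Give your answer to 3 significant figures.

F is given directly by: F = Gm₁m₂/r².
m₁ = 4.99×10^13 t = 4.990×10^16 kg; m₂ = 2.34×10^10 kg; r = 3960 mi = 6.373×10^6 m; G = 6.674×10^-11 N·m²/kg².
F = 1919 N
1919 N × (1 lbf / 4.448 N) = 431.3 lbf

431 lbf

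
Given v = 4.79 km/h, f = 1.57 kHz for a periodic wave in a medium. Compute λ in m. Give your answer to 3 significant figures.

8.47×10^-4 m

Rearranging: λ = v/f.
v = 4.79 km/h = 1.331 m/s; f = 1.57 kHz = 1570 Hz.
λ = 8.475×10^-4 m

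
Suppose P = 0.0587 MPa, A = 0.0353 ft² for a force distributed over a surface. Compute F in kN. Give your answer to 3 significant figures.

0.193 kN

Rearranging: F = P·A.
P = 0.0587 MPa = 58700 Pa; A = 0.0353 ft² = 0.003279 m².
F = 192.5 N
192.5 N × (1 kN / 1000 N) = 0.1925 kN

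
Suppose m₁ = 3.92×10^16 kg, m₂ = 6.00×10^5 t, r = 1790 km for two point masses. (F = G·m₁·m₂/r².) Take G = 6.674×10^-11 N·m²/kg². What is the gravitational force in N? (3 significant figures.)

490 N

From Newton's law of gravitation: F = Gm₁m₂/r².
m₁ = 3.92×10^16 kg; m₂ = 6.00×10^5 t = 6.000×10^8 kg; r = 1790 km = 1.790×10^6 m; G = 6.674×10^-11 N·m²/kg².
F = 489.9 N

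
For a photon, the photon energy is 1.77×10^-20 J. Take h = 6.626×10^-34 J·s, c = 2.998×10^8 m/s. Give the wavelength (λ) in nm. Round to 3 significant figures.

11200 nm

Rearranging E = h·c/λ for λ: λ = hc/E.
E = 1.77×10^-20 J; h = 6.626×10^-34 J·s; c = 2.998×10^8 m/s.
λ = 1.122×10^-5 m
1.122×10^-5 m × (1 nm / 1.000×10^-9 m) = 11223 nm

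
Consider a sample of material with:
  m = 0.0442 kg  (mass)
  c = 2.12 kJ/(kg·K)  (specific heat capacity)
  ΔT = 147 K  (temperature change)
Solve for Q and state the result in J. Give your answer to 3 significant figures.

13800 J

Directly: Q = mcΔT.
m = 0.0442 kg; c = 2.12 kJ/(kg·K) = 2120 J/(kg·K); ΔT = 147 K.
Q = 13774 J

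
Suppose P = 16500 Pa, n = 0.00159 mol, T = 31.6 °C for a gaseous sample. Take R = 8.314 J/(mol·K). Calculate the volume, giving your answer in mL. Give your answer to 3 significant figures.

From the ideal-gas law: V = nRT/P.
P = 16500 Pa; n = 0.00159 mol; T = 31.6 °C = 304.8 K; R = 8.314 J/(mol·K).
V = 2.442×10^-4 m³
2.442×10^-4 m³ × (1 mL / 1.000×10^-6 m³) = 244.2 mL

244 mL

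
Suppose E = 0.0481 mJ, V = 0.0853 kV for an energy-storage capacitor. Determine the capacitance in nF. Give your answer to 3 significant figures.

13.2 nF

Solving E = ½C·V² for C: C = 2E/V².
E = 0.0481 mJ = 4.810×10^-5 J; V = 0.0853 kV = 85.30 V.
C = 1.322×10^-8 F
1.322×10^-8 F × (1 nF / 1.000×10^-9 F) = 13.22 nF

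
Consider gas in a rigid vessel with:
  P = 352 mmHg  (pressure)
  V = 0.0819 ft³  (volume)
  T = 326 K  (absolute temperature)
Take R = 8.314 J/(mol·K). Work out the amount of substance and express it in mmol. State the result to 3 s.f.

Solving PV = nRT for n: n = PV/(RT).
P = 352 mmHg = 46929 Pa; V = 0.0819 ft³ = 0.002319 m³; T = 326 K; R = 8.314 J/(mol·K).
n = 0.04016 mol
0.04016 mol × (1 mmol / 0.001000 mol) = 40.16 mmol

40.2 mmol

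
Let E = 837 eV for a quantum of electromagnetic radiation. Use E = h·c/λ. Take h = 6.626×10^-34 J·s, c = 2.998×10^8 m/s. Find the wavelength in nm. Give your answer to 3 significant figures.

1.48 nm

Rearranging: λ = hc/E.
E = 837 eV = 1.341×10^-16 J; h = 6.626×10^-34 J·s; c = 2.998×10^8 m/s.
λ = 1.481×10^-9 m
1.481×10^-9 m × (1 nm / 1.000×10^-9 m) = 1.481 nm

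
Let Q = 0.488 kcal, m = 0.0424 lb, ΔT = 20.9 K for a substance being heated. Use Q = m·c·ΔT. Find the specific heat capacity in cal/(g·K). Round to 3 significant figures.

1.21 cal/(g·K)

Rearranging: c = Q/(m·ΔT).
Q = 0.488 kcal = 2042 J; m = 0.0424 lb = 0.01923 kg; ΔT = 20.9 K.
c = 5080 J/(kg·K)
5080 J/(kg·K) × (1 cal/(g·K) / 4184 J/(kg·K)) = 1.214 cal/(g·K)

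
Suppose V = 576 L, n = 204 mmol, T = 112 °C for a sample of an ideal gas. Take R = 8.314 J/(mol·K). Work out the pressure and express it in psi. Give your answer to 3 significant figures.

0.164 psi

From the ideal-gas law: P = nRT/V.
V = 576 L = 0.5760 m³; n = 204 mmol = 0.2040 mol; T = 112 °C = 385.1 K; R = 8.314 J/(mol·K).
P = 1134 Pa
1134 Pa × (1 psi / 6895 Pa) = 0.1645 psi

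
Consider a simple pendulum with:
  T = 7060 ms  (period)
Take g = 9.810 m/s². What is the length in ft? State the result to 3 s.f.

Solving T = 2π√(L/g) for L: L = g·(T/2π)².
T = 7060 ms = 7.060 s; g = 9.810 m/s².
L = 12.39 m
12.39 m × (1 ft / 0.3048 m) = 40.64 ft

40.6 ft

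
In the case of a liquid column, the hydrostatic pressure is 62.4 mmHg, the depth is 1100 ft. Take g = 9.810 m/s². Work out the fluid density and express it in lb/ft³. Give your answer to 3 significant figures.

Rearranging P = ρ·g·h for ρ: ρ = P/(g·h).
P = 62.4 mmHg = 8319 Pa; h = 1100 ft = 335.3 m; g = 9.810 m/s².
ρ = 2.529 kg/m³
2.529 kg/m³ × (1 lb/ft³ / 16.02 kg/m³) = 0.1579 lb/ft³

0.158 lb/ft³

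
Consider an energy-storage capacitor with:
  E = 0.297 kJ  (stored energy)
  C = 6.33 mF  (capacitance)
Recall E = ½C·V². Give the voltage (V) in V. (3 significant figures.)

306 V

Rearranging E = ½C·V² for V: V = √(2E/C).
E = 0.297 kJ = 297.0 J; C = 6.33 mF = 0.006330 F.
V = 306.3 V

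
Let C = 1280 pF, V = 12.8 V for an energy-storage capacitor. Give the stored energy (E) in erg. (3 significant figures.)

E is given directly by: E = ½CV².
C = 1280 pF = 1.280×10^-9 F; V = 12.8 V.
E = 1.049×10^-7 J  (the unit combination reduces to kg·m²/s² = J)
1.049×10^-7 J × (1 erg / 1.000×10^-7 J) = 1.049 erg

1.05 erg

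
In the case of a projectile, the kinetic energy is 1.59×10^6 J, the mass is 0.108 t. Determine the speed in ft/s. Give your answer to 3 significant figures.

563 ft/s

Rearranging KE = ½mv² for v: v = √(2·KE/m).
KE = 1.59×10^6 J; m = 0.108 t = 108.0 kg.
v = 171.6 m/s
171.6 m/s × (1 ft/s / 0.3048 m/s) = 563.0 ft/s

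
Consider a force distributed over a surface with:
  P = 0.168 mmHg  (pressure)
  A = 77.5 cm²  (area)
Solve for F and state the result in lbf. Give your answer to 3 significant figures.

Rearranging: F = P·A.
P = 0.168 mmHg = 22.40 Pa; A = 77.5 cm² = 0.007750 m².
F = 0.1736 N  (the unit combination reduces to kg·m/s² = N)
0.1736 N × (1 lbf / 4.448 N) = 0.03902 lbf

0.0390 lbf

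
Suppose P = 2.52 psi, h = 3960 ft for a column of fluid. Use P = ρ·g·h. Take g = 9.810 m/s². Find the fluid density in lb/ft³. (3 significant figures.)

Rearranging P = ρ·g·h for ρ: ρ = P/(g·h).
P = 2.52 psi = 17375 Pa; h = 3960 ft = 1207 m; g = 9.810 m/s².
ρ = 1.467 kg/m³
1.467 kg/m³ × (1 lb/ft³ / 16.02 kg/m³) = 0.09161 lb/ft³

0.0916 lb/ft³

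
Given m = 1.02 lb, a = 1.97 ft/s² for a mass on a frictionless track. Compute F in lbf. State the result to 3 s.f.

0.0625 lbf

From Newton's second law: F = m·a.
m = 1.02 lb = 0.4627 kg; a = 1.97 ft/s² = 0.6005 m/s².
F = 0.2778 N  (the unit combination reduces to kg·m/s² = N)
0.2778 N × (1 lbf / 4.448 N) = 0.06245 lbf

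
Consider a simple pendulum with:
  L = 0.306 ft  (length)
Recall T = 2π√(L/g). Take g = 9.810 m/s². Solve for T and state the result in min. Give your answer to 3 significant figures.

Directly: T = 2π√(L/g).
L = 0.306 ft = 0.09327 m; g = 9.810 m/s².
T = 0.6127 s
0.6127 s × (1 min / 60.00 s) = 0.01021 min

0.0102 min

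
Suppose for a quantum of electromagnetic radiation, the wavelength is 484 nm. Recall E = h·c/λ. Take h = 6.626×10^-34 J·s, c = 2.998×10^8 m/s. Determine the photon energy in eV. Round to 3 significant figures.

2.56 eV

Directly: E = hc/λ.
λ = 484 nm = 4.840×10^-7 m; h = 6.626×10^-34 J·s; c = 2.998×10^8 m/s.
E = 4.104×10^-19 J
4.104×10^-19 J × (1 eV / 1.602×10^-19 J) = 2.562 eV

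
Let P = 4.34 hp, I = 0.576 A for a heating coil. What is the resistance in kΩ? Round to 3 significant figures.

Solving P = I²R for R: R = P/I².
P = 4.34 hp = 3236 W; I = 0.576 A.
R = 9755 Ω
9755 Ω × (1 kΩ / 1000 Ω) = 9.755 kΩ

9.75 kΩ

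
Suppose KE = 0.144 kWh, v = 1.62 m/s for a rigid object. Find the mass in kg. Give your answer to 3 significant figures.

3.95×10^5 kg

Solving KE = ½mv² for m: m = 2·KE/v².
KE = 0.144 kWh = 5.184×10^5 J; v = 1.62 m/s.
m = 3.951×10^5 kg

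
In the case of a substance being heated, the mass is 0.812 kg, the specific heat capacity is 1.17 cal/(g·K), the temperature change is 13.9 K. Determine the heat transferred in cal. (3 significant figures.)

13200 cal

Directly: Q = mcΔT.
m = 0.812 kg; c = 1.17 cal/(g·K) = 4895 J/(kg·K); ΔT = 13.9 K.
Q = 55252 J  (the unit combination reduces to kg·m²/s² = J)
55252 J × (1 cal / 4.184 J) = 13206 cal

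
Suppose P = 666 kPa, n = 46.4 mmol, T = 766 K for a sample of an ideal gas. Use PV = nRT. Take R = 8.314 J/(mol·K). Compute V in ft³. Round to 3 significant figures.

0.0157 ft³

From the ideal-gas law: V = nRT/P.
P = 666 kPa = 6.660×10^5 Pa; n = 46.4 mmol = 0.04640 mol; T = 766 K; R = 8.314 J/(mol·K).
V = 4.437×10^-4 m³
4.437×10^-4 m³ × (1 ft³ / 0.02832 m³) = 0.01567 ft³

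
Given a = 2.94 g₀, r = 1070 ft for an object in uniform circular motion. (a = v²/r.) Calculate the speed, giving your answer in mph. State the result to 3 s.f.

217 mph

Rearranging: v = √(a·r).
a = 2.94 g₀ = 28.83 m/s²; r = 1070 ft = 326.1 m.
v = 96.97 m/s
96.97 m/s × (1 mph / 0.4470 m/s) = 216.9 mph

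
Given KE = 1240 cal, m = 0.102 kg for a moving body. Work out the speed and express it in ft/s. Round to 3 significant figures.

Rearranging: v = √(2·KE/m).
KE = 1240 cal = 5188 J; m = 0.102 kg.
v = 318.9 m/s
318.9 m/s × (1 ft/s / 0.3048 m/s) = 1046 ft/s

1050 ft/s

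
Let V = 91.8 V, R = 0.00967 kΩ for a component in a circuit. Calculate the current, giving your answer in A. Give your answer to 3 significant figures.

9.49 A

From Ohm's law: I = V/R.
V = 91.8 V; R = 0.00967 kΩ = 9.670 Ω.
I = 9.493 A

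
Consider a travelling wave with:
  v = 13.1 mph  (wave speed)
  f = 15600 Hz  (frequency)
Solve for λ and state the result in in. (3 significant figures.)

Rearranging v = f·λ for λ: λ = v/f.
v = 13.1 mph = 5.856 m/s; f = 15600 Hz.
λ = 3.754×10^-4 m
3.754×10^-4 m × (1 in / 0.02540 m) = 0.01478 in

0.0148 in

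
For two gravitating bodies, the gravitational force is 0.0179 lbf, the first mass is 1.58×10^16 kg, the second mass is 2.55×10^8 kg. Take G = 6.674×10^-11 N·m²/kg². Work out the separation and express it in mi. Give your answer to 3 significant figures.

Rearranging: r = √(G·m₁m₂/F).
F = 0.0179 lbf = 0.07962 N; m₁ = 1.58×10^16 kg; m₂ = 2.55×10^8 kg; G = 6.674×10^-11 N·m²/kg².
r = 5.811×10^7 m
5.811×10^7 m × (1 mi / 1609 m) = 36110 mi

36100 mi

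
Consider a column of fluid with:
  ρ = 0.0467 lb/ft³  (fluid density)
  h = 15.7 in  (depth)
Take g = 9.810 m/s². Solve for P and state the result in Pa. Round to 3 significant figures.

Directly: P = ρgh.
ρ = 0.0467 lb/ft³ = 0.7481 kg/m³; h = 15.7 in = 0.3988 m; g = 9.810 m/s².
P = 2.926 Pa

2.93 Pa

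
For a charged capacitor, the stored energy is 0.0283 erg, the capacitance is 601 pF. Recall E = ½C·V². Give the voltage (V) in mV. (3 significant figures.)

3070 mV

Solving E = ½C·V² for V: V = √(2E/C).
E = 0.0283 erg = 2.830×10^-9 J; C = 601 pF = 6.010×10^-10 F.
V = 3.069 V
3.069 V × (1 mV / 0.001000 V) = 3069 mV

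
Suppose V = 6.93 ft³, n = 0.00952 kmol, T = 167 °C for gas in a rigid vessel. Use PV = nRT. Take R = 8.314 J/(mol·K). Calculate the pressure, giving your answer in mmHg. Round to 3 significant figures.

1330 mmHg

From the ideal-gas law: P = nRT/V.
V = 6.93 ft³ = 0.1962 m³; n = 0.00952 kmol = 9.520 mol; T = 167 °C = 440.1 K; R = 8.314 J/(mol·K).
P = 1.775×10^5 Pa
1.775×10^5 Pa × (1 mmHg / 133.3 Pa) = 1332 mmHg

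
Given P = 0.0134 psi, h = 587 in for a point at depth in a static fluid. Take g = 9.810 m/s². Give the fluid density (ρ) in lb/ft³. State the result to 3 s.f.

0.0394 lb/ft³

Rearranging: ρ = P/(g·h).
P = 0.0134 psi = 92.39 Pa; h = 587 in = 14.91 m; g = 9.810 m/s².
ρ = 0.6317 kg/m³
0.6317 kg/m³ × (1 lb/ft³ / 16.02 kg/m³) = 0.03943 lb/ft³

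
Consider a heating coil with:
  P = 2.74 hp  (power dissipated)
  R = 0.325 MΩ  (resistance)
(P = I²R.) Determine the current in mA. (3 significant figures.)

79.3 mA

Solving P = I²R for I: I = √(P/R).
P = 2.74 hp = 2043 W; R = 0.325 MΩ = 3.250×10^5 Ω.
I = 0.07929 A
0.07929 A × (1 mA / 0.001000 A) = 79.29 mA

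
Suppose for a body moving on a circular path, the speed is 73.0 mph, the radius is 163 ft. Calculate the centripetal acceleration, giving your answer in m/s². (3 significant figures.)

a is given directly by: a = v²/r.
v = 73.0 mph = 32.63 m/s; r = 163 ft = 49.68 m.
a = 21.44 m/s²

21.4 m/s²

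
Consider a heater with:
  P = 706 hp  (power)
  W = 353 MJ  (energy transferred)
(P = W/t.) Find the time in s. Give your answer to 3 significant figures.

Rearranging P = W/t for t: t = W/P.
P = 706 hp = 5.265×10^5 W; W = 353 MJ = 3.530×10^8 J.
t = 670.5 s

671 s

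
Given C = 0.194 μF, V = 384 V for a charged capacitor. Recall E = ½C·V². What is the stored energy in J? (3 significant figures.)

0.0143 J

Directly: E = ½CV².
C = 0.194 μF = 1.940×10^-7 F; V = 384 V.
E = 0.01430 J  (the unit combination reduces to kg·m²/s² = J)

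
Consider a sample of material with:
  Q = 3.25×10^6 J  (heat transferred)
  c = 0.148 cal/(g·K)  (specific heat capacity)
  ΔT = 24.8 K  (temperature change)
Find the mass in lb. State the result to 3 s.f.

467 lb

Rearranging: m = Q/(c·ΔT).
Q = 3.25×10^6 J; c = 0.148 cal/(g·K) = 619.2 J/(kg·K); ΔT = 24.8 K.
m = 211.6 kg
211.6 kg × (1 lb / 0.4536 kg) = 466.6 lb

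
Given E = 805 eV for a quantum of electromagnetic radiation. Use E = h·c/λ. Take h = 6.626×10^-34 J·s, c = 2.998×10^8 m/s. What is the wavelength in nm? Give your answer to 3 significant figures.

1.54 nm

Rearranging E = h·c/λ for λ: λ = hc/E.
E = 805 eV = 1.290×10^-16 J; h = 6.626×10^-34 J·s; c = 2.998×10^8 m/s.
λ = 1.540×10^-9 m
1.540×10^-9 m × (1 nm / 1.000×10^-9 m) = 1.540 nm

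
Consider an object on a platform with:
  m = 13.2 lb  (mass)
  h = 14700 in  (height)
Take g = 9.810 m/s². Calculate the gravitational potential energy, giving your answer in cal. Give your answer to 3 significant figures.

PE is given directly by: PE = mgh.
m = 13.2 lb = 5.987 kg; h = 14700 in = 373.4 m; g = 9.810 m/s².
PE = 21931 J
21931 J × (1 cal / 4.184 J) = 5242 cal

5240 cal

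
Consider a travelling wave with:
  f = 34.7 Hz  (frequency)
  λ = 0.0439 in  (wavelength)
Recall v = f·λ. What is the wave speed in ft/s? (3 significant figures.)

0.127 ft/s

Directly: v = fλ.
f = 34.7 Hz; λ = 0.0439 in = 0.001115 m.
v = 0.03869 m/s
0.03869 m/s × (1 ft/s / 0.3048 m/s) = 0.1269 ft/s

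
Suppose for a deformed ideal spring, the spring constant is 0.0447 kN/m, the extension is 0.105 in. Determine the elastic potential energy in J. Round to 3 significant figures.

Directly: U = ½kx².
k = 0.0447 kN/m = 44.70 N/m; x = 0.105 in = 0.002667 m.
U = 1.590×10^-4 J  (the unit combination reduces to kg·m²/s² = J)

1.59×10^-4 J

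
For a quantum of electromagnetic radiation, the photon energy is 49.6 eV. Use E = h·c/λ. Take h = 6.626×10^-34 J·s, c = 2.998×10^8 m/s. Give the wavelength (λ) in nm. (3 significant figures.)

25.0 nm

Rearranging: λ = hc/E.
E = 49.6 eV = 7.947×10^-18 J; h = 6.626×10^-34 J·s; c = 2.998×10^8 m/s.
λ = 2.500×10^-8 m
2.500×10^-8 m × (1 nm / 1.000×10^-9 m) = 25.00 nm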